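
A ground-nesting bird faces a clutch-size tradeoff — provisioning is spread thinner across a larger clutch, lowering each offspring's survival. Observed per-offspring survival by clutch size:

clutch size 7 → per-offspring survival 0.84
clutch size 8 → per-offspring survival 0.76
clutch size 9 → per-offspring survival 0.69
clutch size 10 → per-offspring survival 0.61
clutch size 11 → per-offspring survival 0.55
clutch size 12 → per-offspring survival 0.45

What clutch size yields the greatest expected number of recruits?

9

Expected recruits = c × s(c):
  c=7: 7 × 0.84 = 5.880
  c=8: 8 × 0.76 = 6.080
  c=9: 9 × 0.69 = 6.210
  c=10: 10 × 0.61 = 6.100
  c=11: 11 × 0.55 = 6.050
  c=12: 12 × 0.45 = 5.400
Maximum at c = 9 (6.210 recruits).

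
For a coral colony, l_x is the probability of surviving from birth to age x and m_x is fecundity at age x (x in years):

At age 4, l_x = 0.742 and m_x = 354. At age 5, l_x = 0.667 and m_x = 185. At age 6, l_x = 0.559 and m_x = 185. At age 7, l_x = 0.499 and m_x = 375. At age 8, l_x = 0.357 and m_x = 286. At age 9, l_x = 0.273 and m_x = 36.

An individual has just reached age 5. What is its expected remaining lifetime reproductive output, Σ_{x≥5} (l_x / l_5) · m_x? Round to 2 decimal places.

788.40

l_5 = 0.667. Conditional survival from age 5 to x is l_x / l_5.
  x=5: (0.667/0.667) × 185 = 185.0000
  x=6: (0.559/0.667) × 185 = 155.0450
  x=7: (0.499/0.667) × 375 = 280.5472
  x=8: (0.357/0.667) × 286 = 153.0765
  x=9: (0.273/0.667) × 36 = 14.7346
Sum = 185.0000 + 155.0450 + 280.5472 + 153.0765 + 14.7346 = 788.4033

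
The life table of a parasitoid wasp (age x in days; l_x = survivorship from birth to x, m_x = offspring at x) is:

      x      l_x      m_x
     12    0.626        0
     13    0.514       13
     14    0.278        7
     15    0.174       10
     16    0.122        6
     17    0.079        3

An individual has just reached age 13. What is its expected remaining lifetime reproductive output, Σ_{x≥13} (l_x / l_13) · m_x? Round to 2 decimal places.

l_13 = 0.514. Conditional survival from age 13 to x is l_x / l_13.
  x=13: (0.514/0.514) × 13 = 13.0000
  x=14: (0.278/0.514) × 7 = 3.7860
  x=15: (0.174/0.514) × 10 = 3.3852
  x=16: (0.122/0.514) × 6 = 1.4241
  x=17: (0.079/0.514) × 3 = 0.4611
Sum = 13.0000 + 3.7860 + 3.3852 + 1.4241 + 0.4611 = 22.0564

22.06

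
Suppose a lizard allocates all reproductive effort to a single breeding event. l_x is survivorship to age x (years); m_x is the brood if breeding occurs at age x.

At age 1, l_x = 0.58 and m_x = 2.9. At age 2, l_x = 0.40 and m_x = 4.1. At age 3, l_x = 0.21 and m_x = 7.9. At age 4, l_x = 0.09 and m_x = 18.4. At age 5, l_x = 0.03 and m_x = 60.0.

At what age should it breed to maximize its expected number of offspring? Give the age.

Expected offspring if breeding at age x = l_x × m_x:
  age 1: 0.58 × 2.9 = 1.682
  age 2: 0.40 × 4.1 = 1.640
  age 3: 0.21 × 7.9 = 1.659
  age 4: 0.09 × 18.4 = 1.656
  age 5: 0.03 × 60.0 = 1.800
Maximum at age 5 (1.800).

5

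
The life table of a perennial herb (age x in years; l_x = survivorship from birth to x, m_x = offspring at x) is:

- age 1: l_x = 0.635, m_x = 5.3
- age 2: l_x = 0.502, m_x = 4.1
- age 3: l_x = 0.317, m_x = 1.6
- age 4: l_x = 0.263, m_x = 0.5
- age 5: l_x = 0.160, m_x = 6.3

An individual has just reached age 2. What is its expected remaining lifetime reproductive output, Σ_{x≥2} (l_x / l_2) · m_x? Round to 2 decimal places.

l_2 = 0.502. Conditional survival from age 2 to x is l_x / l_2.
  x=2: (0.502/0.502) × 4.1 = 4.1000
  x=3: (0.317/0.502) × 1.6 = 1.0104
  x=4: (0.263/0.502) × 0.5 = 0.2620
  x=5: (0.160/0.502) × 6.3 = 2.0080
Sum = 4.1000 + 1.0104 + 0.2620 + 2.0080 = 7.3803

7.38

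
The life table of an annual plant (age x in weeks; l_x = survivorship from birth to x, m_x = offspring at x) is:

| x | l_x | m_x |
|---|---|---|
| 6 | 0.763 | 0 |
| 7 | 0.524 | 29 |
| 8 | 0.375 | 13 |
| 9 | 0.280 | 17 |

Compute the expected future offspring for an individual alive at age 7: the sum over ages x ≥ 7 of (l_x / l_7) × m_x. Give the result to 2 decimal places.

l_7 = 0.524. Conditional survival from age 7 to x is l_x / l_7.
  x=7: (0.524/0.524) × 29 = 29.0000
  x=8: (0.375/0.524) × 13 = 9.3034
  x=9: (0.280/0.524) × 17 = 9.0840
Sum = 29.0000 + 9.3034 + 9.0840 = 47.3874

47.39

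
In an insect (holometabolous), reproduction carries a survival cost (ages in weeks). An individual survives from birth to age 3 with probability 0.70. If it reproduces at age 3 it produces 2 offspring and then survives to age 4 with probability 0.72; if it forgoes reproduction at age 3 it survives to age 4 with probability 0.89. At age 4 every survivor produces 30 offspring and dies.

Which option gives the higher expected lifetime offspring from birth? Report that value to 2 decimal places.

18.69

breed at age 3: R₀ = 0.70 × (2 + 0.72 × 30) = 0.70 × 23.6000 = 16.5200
delay to age 4: R₀ = 0.70 × (0.89 × 30) = 0.70 × 26.7000 = 18.6900
Higher: delay to age 4 (18.6900).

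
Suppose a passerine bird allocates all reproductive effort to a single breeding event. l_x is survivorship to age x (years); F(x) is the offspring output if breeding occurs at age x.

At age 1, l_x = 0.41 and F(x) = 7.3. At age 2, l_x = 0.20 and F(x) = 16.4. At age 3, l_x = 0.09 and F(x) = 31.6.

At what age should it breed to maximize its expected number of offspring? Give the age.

2

Expected offspring if breeding at age x = l_x × F(x):
  age 1: 0.41 × 7.3 = 2.993
  age 2: 0.20 × 16.4 = 3.280
  age 3: 0.09 × 31.6 = 2.844
Maximum at age 2 (3.280).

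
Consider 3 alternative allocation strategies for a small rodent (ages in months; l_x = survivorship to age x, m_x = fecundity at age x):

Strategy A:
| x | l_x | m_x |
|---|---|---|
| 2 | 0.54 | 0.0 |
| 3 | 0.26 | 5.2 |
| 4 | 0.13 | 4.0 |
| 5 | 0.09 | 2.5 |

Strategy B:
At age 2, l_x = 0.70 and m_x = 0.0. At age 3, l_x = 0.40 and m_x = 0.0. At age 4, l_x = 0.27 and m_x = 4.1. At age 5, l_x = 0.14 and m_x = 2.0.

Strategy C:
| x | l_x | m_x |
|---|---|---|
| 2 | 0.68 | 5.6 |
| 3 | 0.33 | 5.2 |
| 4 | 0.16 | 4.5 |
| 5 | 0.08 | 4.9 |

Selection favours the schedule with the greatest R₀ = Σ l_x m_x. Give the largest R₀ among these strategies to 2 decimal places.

Strategy A: R₀ = 0.54×0.0 + 0.26×5.2 + 0.13×4.0 + 0.09×2.5 = 2.0970
Strategy B: R₀ = 0.70×0.0 + 0.40×0.0 + 0.27×4.1 + 0.14×2.0 = 1.3870
Strategy C: R₀ = 0.68×5.6 + 0.33×5.2 + 0.16×4.5 + 0.08×4.9 = 6.6360
Highest R₀: strategy C with 6.6360.

6.64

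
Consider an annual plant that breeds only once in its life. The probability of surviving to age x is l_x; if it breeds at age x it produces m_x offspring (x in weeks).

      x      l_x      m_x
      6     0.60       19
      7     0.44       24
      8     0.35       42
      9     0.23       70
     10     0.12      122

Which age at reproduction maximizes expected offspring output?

Expected offspring if breeding at age x = l_x × m_x:
  age 6: 0.60 × 19 = 11.400
  age 7: 0.44 × 24 = 10.560
  age 8: 0.35 × 42 = 14.700
  age 9: 0.23 × 70 = 16.100
  age 10: 0.12 × 122 = 14.640
Maximum at age 9 (16.100).

9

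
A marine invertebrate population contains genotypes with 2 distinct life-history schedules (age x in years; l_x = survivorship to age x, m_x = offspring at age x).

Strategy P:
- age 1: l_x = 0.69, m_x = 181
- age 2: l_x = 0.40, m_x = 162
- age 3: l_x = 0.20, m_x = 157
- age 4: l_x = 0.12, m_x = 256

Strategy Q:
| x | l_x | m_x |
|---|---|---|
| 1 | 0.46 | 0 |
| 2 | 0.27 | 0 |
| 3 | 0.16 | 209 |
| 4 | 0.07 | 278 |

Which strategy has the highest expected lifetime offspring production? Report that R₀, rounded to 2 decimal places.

251.81

Strategy P: R₀ = 0.69×181 + 0.40×162 + 0.20×157 + 0.12×256 = 251.8100
Strategy Q: R₀ = 0.46×0 + 0.27×0 + 0.16×209 + 0.07×278 = 52.9000
Highest R₀: strategy P with 251.8100.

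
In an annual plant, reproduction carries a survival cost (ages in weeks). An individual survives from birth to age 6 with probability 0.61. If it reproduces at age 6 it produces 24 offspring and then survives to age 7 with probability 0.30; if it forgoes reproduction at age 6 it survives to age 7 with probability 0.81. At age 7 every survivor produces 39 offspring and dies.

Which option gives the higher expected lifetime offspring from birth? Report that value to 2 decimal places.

breed at age 6: R₀ = 0.61 × (24 + 0.30 × 39) = 0.61 × 35.7000 = 21.7770
delay to age 7: R₀ = 0.61 × (0.81 × 39) = 0.61 × 31.5900 = 19.2699
Higher: breed at age 6 (21.7770).

21.78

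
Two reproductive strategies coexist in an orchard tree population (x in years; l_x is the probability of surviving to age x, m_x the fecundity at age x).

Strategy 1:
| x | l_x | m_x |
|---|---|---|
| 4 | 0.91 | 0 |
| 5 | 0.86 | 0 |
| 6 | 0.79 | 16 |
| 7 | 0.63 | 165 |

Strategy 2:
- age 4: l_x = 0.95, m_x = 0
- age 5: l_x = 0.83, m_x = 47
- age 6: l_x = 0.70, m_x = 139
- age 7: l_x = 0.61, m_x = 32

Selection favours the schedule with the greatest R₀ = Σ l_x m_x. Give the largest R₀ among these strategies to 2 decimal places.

Strategy 1: R₀ = 0.91×0 + 0.86×0 + 0.79×16 + 0.63×165 = 116.5900
Strategy 2: R₀ = 0.95×0 + 0.83×47 + 0.70×139 + 0.61×32 = 155.8300
Highest R₀: strategy 2 with 155.8300.

155.83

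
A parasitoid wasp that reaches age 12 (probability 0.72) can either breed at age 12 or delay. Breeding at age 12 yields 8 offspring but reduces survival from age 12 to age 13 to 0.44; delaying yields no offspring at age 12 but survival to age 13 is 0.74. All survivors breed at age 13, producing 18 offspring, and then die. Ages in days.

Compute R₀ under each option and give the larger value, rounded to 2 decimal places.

breed at age 12: R₀ = 0.72 × (8 + 0.44 × 18) = 0.72 × 15.9200 = 11.4624
delay to age 13: R₀ = 0.72 × (0.74 × 18) = 0.72 × 13.3200 = 9.5904
Higher: breed at age 12 (11.4624).

11.46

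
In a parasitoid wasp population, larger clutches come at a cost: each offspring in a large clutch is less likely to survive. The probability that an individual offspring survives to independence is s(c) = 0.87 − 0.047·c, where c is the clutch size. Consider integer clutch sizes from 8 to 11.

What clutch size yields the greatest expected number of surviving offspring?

9

Expected surviving offspring = c × s(c):
  c=8: 8 × 0.494 = 3.952
  c=9: 9 × 0.447 = 4.023
  c=10: 10 × 0.400 = 4.000
  c=11: 11 × 0.353 = 3.883
Maximum at c = 9 (4.023 surviving offspring).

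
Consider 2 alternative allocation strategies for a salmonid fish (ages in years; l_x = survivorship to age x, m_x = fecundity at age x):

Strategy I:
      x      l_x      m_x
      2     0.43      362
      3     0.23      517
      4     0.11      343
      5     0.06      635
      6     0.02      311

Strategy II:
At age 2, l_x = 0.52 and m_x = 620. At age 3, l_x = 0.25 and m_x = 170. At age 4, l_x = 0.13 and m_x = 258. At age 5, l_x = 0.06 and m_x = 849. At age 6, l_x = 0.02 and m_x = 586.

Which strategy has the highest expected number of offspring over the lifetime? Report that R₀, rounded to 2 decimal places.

Strategy I: R₀ = 0.43×362 + 0.23×517 + 0.11×343 + 0.06×635 + 0.02×311 = 356.6200
Strategy II: R₀ = 0.52×620 + 0.25×170 + 0.13×258 + 0.06×849 + 0.02×586 = 461.1000
Highest R₀: strategy II with 461.1000.

461.10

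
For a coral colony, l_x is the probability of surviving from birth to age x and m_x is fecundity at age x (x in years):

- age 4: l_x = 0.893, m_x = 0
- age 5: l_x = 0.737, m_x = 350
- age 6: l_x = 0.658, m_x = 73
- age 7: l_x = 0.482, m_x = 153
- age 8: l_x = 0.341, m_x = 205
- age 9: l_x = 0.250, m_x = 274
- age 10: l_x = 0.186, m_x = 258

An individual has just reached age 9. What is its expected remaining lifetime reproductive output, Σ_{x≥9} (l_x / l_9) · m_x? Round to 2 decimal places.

l_9 = 0.250. Conditional survival from age 9 to x is l_x / l_9.
  x=9: (0.250/0.250) × 274 = 274.0000
  x=10: (0.186/0.250) × 258 = 191.9520
Sum = 274.0000 + 191.9520 = 465.9520

465.95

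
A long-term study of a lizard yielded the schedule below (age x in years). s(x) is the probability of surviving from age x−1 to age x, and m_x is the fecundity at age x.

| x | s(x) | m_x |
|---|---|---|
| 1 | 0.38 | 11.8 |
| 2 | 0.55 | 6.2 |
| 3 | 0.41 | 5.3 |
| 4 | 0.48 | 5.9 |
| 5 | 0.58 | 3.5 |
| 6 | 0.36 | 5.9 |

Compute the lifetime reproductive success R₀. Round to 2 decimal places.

Survivorship from birth: l_x = s_1·s_2·…·s_x.
  l_1 = 0.38000
  l_2 = 0.20900
  l_3 = 0.08569
  l_4 = 0.04113
  l_5 = 0.02386
  l_6 = 0.00859
R₀ = Σ l_x m_x:
  age 1: 0.38000 × 11.8 = 4.4840
  age 2: 0.20900 × 6.2 = 1.2958
  age 3: 0.08569 × 5.3 = 0.4542
  age 4: 0.04113 × 5.9 = 0.2427
  age 5: 0.02386 × 3.5 = 0.0835
  age 6: 0.00859 × 5.9 = 0.0507
R₀ = 4.4840 + 1.2958 + 0.4542 + 0.2427 + 0.0835 + 0.0507 = 6.6108

6.61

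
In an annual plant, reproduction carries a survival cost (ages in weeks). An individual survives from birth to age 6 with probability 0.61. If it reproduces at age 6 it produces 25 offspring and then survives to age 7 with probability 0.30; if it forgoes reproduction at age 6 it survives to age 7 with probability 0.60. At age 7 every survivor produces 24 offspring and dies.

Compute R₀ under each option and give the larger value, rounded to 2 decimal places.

breed at age 6: R₀ = 0.61 × (25 + 0.30 × 24) = 0.61 × 32.2000 = 19.6420
delay to age 7: R₀ = 0.61 × (0.60 × 24) = 0.61 × 14.4000 = 8.7840
Higher: breed at age 6 (19.6420).

19.64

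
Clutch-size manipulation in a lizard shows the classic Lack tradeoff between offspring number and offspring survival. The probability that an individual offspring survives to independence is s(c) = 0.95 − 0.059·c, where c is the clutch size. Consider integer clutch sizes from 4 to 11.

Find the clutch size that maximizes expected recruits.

Expected recruits = c × s(c):
  c=4: 4 × 0.714 = 2.856
  c=5: 5 × 0.655 = 3.275
  c=6: 6 × 0.596 = 3.576
  c=7: 7 × 0.537 = 3.759
  c=8: 8 × 0.478 = 3.824
  c=9: 9 × 0.419 = 3.771
  c=10: 10 × 0.360 = 3.600
  c=11: 11 × 0.301 = 3.311
Maximum at c = 8 (3.824 recruits).

8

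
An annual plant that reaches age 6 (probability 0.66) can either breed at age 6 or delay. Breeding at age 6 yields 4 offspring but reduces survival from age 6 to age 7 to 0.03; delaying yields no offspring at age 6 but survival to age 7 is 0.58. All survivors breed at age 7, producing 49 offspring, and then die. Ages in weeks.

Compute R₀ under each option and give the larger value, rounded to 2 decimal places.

18.76

breed at age 6: R₀ = 0.66 × (4 + 0.03 × 49) = 0.66 × 5.4700 = 3.6102
delay to age 7: R₀ = 0.66 × (0.58 × 49) = 0.66 × 28.4200 = 18.7572
Higher: delay to age 7 (18.7572).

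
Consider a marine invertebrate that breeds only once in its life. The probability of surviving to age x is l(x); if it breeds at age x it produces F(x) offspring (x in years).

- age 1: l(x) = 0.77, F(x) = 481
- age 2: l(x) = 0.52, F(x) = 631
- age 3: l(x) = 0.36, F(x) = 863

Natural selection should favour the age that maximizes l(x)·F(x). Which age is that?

Expected offspring if breeding at age x = l(x) × F(x):
  age 1: 0.77 × 481 = 370.370
  age 2: 0.52 × 631 = 328.120
  age 3: 0.36 × 863 = 310.680
Maximum at age 1 (370.370).

1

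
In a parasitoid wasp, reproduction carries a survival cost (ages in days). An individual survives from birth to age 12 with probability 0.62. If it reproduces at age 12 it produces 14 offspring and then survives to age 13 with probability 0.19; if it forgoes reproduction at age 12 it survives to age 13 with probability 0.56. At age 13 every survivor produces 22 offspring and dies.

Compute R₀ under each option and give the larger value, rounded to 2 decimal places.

11.27

breed at age 12: R₀ = 0.62 × (14 + 0.19 × 22) = 0.62 × 18.1800 = 11.2716
delay to age 13: R₀ = 0.62 × (0.56 × 22) = 0.62 × 12.3200 = 7.6384
Higher: breed at age 12 (11.2716).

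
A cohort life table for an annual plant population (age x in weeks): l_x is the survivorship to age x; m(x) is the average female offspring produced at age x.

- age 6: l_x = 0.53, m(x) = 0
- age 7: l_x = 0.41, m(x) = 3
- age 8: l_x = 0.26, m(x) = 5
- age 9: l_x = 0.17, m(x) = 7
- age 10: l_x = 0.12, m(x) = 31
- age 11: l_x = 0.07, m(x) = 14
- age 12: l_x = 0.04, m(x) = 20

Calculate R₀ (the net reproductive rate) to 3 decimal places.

9.220

R₀ = Σ l_x m(x):
  age 6: 0.53 × 0 = 0.0000
  age 7: 0.41 × 3 = 1.2300
  age 8: 0.26 × 5 = 1.3000
  age 9: 0.17 × 7 = 1.1900
  age 10: 0.12 × 31 = 3.7200
  age 11: 0.07 × 14 = 0.9800
  age 12: 0.04 × 20 = 0.8000
R₀ = 0.0000 + 1.2300 + 1.3000 + 1.1900 + 3.7200 + 0.9800 + 0.8000 = 9.2200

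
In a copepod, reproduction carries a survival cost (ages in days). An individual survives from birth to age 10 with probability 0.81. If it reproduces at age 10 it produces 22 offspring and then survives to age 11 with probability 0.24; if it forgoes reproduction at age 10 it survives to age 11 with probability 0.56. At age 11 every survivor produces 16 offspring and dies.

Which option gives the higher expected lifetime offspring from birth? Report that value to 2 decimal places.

breed at age 10: R₀ = 0.81 × (22 + 0.24 × 16) = 0.81 × 25.8400 = 20.9304
delay to age 11: R₀ = 0.81 × (0.56 × 16) = 0.81 × 8.9600 = 7.2576
Higher: breed at age 10 (20.9304).

20.93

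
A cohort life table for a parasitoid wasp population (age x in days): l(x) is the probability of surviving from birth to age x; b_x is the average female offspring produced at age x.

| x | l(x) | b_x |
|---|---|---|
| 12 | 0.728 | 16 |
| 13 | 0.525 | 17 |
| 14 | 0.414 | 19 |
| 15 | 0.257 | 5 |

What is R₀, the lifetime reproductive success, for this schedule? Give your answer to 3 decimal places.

R₀ = Σ l(x) b_x:
  age 12: 0.728 × 16 = 11.6480
  age 13: 0.525 × 17 = 8.9250
  age 14: 0.414 × 19 = 7.8660
  age 15: 0.257 × 5 = 1.2850
R₀ = 11.6480 + 8.9250 + 7.8660 + 1.2850 = 29.7240

29.724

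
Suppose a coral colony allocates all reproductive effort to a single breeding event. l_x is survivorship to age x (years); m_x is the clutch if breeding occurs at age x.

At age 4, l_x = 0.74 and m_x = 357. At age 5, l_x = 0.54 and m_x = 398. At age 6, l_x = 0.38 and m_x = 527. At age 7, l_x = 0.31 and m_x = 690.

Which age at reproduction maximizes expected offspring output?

4

Expected offspring if breeding at age x = l_x × m_x:
  age 4: 0.74 × 357 = 264.180
  age 5: 0.54 × 398 = 214.920
  age 6: 0.38 × 527 = 200.260
  age 7: 0.31 × 690 = 213.900
Maximum at age 4 (264.180).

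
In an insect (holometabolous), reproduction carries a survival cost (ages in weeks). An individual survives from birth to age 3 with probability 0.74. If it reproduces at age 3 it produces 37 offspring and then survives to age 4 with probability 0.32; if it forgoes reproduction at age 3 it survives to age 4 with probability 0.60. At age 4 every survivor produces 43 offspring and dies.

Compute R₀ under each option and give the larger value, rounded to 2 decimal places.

37.56

breed at age 3: R₀ = 0.74 × (37 + 0.32 × 43) = 0.74 × 50.7600 = 37.5624
delay to age 4: R₀ = 0.74 × (0.60 × 43) = 0.74 × 25.8000 = 19.0920
Higher: breed at age 3 (37.5624).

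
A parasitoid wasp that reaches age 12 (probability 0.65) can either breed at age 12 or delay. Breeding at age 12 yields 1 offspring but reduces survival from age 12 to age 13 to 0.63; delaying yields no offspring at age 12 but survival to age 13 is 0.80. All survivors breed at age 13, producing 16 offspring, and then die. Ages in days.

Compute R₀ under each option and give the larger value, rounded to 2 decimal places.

breed at age 12: R₀ = 0.65 × (1 + 0.63 × 16) = 0.65 × 11.0800 = 7.2020
delay to age 13: R₀ = 0.65 × (0.80 × 16) = 0.65 × 12.8000 = 8.3200
Higher: delay to age 13 (8.3200).

8.32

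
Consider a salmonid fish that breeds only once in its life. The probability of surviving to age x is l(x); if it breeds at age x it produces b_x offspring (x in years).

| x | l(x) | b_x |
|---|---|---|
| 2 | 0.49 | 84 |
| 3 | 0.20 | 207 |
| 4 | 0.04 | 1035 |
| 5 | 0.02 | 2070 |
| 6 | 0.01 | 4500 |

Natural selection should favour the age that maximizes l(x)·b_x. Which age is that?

Expected offspring if breeding at age x = l(x) × b_x:
  age 2: 0.49 × 84 = 41.160
  age 3: 0.20 × 207 = 41.400
  age 4: 0.04 × 1035 = 41.400
  age 5: 0.02 × 2070 = 41.400
  age 6: 0.01 × 4500 = 45.000
Maximum at age 6 (45.000).

6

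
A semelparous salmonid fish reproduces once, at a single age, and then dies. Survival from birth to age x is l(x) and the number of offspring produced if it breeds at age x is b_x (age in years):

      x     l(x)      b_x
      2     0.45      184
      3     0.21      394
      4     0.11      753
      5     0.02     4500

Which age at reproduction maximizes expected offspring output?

5

Expected offspring if breeding at age x = l(x) × b_x:
  age 2: 0.45 × 184 = 82.800
  age 3: 0.21 × 394 = 82.740
  age 4: 0.11 × 753 = 82.830
  age 5: 0.02 × 4500 = 90.000
Maximum at age 5 (90.000).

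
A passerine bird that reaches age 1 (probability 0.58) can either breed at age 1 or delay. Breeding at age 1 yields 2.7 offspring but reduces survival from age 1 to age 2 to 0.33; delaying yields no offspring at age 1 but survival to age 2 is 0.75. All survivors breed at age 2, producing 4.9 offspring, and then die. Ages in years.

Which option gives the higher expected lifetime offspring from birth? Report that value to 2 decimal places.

breed at age 1: R₀ = 0.58 × (2.7 + 0.33 × 4.9) = 0.58 × 4.3170 = 2.5039
delay to age 2: R₀ = 0.58 × (0.75 × 4.9) = 0.58 × 3.6750 = 2.1315
Higher: breed at age 1 (2.5039).

2.50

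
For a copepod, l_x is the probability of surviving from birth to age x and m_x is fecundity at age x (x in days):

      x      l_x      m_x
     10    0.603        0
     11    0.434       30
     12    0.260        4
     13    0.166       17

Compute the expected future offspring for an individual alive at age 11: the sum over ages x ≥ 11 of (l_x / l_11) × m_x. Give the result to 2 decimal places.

l_11 = 0.434. Conditional survival from age 11 to x is l_x / l_11.
  x=11: (0.434/0.434) × 30 = 30.0000
  x=12: (0.260/0.434) × 4 = 2.3963
  x=13: (0.166/0.434) × 17 = 6.5023
Sum = 30.0000 + 2.3963 + 6.5023 = 38.8986

38.90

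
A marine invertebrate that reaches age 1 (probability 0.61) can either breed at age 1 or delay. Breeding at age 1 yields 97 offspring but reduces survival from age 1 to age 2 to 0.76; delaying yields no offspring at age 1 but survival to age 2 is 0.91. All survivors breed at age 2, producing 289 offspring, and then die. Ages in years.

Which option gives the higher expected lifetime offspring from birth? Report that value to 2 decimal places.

193.15

breed at age 1: R₀ = 0.61 × (97 + 0.76 × 289) = 0.61 × 316.6400 = 193.1504
delay to age 2: R₀ = 0.61 × (0.91 × 289) = 0.61 × 262.9900 = 160.4239
Higher: breed at age 1 (193.1504).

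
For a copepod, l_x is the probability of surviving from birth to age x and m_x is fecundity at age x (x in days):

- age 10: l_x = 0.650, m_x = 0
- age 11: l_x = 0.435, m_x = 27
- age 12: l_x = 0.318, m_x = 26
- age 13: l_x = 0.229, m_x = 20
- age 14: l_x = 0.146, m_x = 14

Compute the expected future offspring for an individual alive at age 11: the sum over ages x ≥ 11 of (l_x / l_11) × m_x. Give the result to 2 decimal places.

61.23

l_11 = 0.435. Conditional survival from age 11 to x is l_x / l_11.
  x=11: (0.435/0.435) × 27 = 27.0000
  x=12: (0.318/0.435) × 26 = 19.0069
  x=13: (0.229/0.435) × 20 = 10.5287
  x=14: (0.146/0.435) × 14 = 4.6989
Sum = 27.0000 + 19.0069 + 10.5287 + 4.6989 = 61.2345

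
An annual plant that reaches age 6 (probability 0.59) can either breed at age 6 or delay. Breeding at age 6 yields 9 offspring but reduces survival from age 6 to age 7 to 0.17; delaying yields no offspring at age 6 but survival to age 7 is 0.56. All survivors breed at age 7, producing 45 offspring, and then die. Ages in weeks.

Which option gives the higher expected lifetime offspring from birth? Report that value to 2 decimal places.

14.87

breed at age 6: R₀ = 0.59 × (9 + 0.17 × 45) = 0.59 × 16.6500 = 9.8235
delay to age 7: R₀ = 0.59 × (0.56 × 45) = 0.59 × 25.2000 = 14.8680
Higher: delay to age 7 (14.8680).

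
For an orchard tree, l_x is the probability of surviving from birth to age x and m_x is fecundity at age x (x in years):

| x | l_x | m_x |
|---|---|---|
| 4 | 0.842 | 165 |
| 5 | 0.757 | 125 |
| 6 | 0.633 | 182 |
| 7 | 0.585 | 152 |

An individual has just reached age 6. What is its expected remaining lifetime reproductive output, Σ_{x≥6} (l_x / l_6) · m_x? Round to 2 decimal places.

322.47

l_6 = 0.633. Conditional survival from age 6 to x is l_x / l_6.
  x=6: (0.633/0.633) × 182 = 182.0000
  x=7: (0.585/0.633) × 152 = 140.4739
Sum = 182.0000 + 140.4739 = 322.4739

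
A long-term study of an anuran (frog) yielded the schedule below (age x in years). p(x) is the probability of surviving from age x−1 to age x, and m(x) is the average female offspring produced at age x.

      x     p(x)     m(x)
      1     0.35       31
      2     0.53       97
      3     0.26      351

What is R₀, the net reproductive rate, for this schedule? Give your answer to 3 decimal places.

Survivorship from birth: l_x = p_1·p_2·…·p_x.
  l_1 = 0.35000
  l_2 = 0.18550
  l_3 = 0.04823
R₀ = Σ l_x m(x):
  age 1: 0.35000 × 31 = 10.8500
  age 2: 0.18550 × 97 = 17.9935
  age 3: 0.04823 × 351 = 16.9287
R₀ = 10.8500 + 17.9935 + 16.9287 = 45.7722

45.772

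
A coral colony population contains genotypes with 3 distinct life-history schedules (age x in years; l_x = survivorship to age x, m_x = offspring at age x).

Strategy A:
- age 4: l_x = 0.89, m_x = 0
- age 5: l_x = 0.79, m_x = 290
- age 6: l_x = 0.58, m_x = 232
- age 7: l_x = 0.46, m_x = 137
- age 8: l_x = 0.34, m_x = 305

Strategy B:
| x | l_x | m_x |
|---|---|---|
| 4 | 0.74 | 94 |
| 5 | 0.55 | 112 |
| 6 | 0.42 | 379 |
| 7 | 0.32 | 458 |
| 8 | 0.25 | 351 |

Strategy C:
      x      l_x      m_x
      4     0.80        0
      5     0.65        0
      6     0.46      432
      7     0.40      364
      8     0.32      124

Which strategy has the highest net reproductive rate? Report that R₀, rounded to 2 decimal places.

Strategy A: R₀ = 0.89×0 + 0.79×290 + 0.58×232 + 0.46×137 + 0.34×305 = 530.3800
Strategy B: R₀ = 0.74×94 + 0.55×112 + 0.42×379 + 0.32×458 + 0.25×351 = 524.6500
Strategy C: R₀ = 0.80×0 + 0.65×0 + 0.46×432 + 0.40×364 + 0.32×124 = 384.0000
Highest R₀: strategy A with 530.3800.

530.38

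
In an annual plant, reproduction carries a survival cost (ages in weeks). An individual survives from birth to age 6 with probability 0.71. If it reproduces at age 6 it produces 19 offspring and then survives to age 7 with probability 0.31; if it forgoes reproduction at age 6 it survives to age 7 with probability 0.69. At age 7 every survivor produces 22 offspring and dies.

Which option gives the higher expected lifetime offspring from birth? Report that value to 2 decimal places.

18.33

breed at age 6: R₀ = 0.71 × (19 + 0.31 × 22) = 0.71 × 25.8200 = 18.3322
delay to age 7: R₀ = 0.71 × (0.69 × 22) = 0.71 × 15.1800 = 10.7778
Higher: breed at age 6 (18.3322).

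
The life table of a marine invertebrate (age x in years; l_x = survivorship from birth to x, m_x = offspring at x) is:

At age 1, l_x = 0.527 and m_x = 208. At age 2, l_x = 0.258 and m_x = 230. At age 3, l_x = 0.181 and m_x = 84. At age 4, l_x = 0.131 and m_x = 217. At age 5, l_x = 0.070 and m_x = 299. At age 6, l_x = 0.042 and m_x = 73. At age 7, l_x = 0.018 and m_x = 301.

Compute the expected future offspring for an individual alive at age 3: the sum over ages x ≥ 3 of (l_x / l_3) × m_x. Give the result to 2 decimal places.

403.56

l_3 = 0.181. Conditional survival from age 3 to x is l_x / l_3.
  x=3: (0.181/0.181) × 84 = 84.0000
  x=4: (0.131/0.181) × 217 = 157.0552
  x=5: (0.070/0.181) × 299 = 115.6354
  x=6: (0.042/0.181) × 73 = 16.9392
  x=7: (0.018/0.181) × 301 = 29.9337
Sum = 84.0000 + 157.0552 + 115.6354 + 16.9392 + 29.9337 = 403.5635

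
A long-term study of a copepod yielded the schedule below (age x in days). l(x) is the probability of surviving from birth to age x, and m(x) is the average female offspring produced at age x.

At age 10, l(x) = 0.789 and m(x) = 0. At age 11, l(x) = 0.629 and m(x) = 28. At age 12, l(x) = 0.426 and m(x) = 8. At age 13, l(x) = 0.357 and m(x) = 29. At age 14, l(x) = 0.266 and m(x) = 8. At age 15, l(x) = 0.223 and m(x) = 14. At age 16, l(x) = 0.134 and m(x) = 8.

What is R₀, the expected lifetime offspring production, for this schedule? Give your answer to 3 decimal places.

R₀ = Σ l(x) m(x):
  age 10: 0.789 × 0 = 0.0000
  age 11: 0.629 × 28 = 17.6120
  age 12: 0.426 × 8 = 3.4080
  age 13: 0.357 × 29 = 10.3530
  age 14: 0.266 × 8 = 2.1280
  age 15: 0.223 × 14 = 3.1220
  age 16: 0.134 × 8 = 1.0720
R₀ = 0.0000 + 17.6120 + 3.4080 + 10.3530 + 2.1280 + 3.1220 + 1.0720 = 37.6950

37.695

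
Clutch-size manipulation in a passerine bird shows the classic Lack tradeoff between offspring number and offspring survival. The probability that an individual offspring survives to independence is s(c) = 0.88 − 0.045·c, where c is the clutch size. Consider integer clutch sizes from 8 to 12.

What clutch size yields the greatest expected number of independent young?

Expected independent young = c × s(c):
  c=8: 8 × 0.520 = 4.160
  c=9: 9 × 0.475 = 4.275
  c=10: 10 × 0.430 = 4.300
  c=11: 11 × 0.385 = 4.235
  c=12: 12 × 0.340 = 4.080
Maximum at c = 10 (4.300 independent young).

10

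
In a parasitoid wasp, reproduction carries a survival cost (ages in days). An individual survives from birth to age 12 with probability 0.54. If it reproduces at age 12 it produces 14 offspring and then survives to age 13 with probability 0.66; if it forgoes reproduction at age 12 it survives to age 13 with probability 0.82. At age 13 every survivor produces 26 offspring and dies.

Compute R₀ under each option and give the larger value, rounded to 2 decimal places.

breed at age 12: R₀ = 0.54 × (14 + 0.66 × 26) = 0.54 × 31.1600 = 16.8264
delay to age 13: R₀ = 0.54 × (0.82 × 26) = 0.54 × 21.3200 = 11.5128
Higher: breed at age 12 (16.8264).

16.83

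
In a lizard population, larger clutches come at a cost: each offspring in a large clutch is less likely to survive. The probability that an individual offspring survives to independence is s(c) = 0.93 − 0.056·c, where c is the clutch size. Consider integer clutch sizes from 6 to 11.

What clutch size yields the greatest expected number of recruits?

Expected recruits = c × s(c):
  c=6: 6 × 0.594 = 3.564
  c=7: 7 × 0.538 = 3.766
  c=8: 8 × 0.482 = 3.856
  c=9: 9 × 0.426 = 3.834
  c=10: 10 × 0.370 = 3.700
  c=11: 11 × 0.314 = 3.454
Maximum at c = 8 (3.856 recruits).

8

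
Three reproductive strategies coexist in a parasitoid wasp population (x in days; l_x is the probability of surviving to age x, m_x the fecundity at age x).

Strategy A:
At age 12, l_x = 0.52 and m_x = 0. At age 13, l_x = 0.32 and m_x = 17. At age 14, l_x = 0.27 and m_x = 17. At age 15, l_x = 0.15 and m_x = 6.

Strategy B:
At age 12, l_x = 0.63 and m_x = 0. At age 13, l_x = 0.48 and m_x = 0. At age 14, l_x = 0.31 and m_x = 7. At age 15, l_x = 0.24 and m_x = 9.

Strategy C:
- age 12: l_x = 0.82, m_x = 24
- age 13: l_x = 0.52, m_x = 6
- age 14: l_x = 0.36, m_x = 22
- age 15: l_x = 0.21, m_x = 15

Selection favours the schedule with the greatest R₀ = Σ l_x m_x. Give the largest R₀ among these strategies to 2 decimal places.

33.87

Strategy A: R₀ = 0.52×0 + 0.32×17 + 0.27×17 + 0.15×6 = 10.9300
Strategy B: R₀ = 0.63×0 + 0.48×0 + 0.31×7 + 0.24×9 = 4.3300
Strategy C: R₀ = 0.82×24 + 0.52×6 + 0.36×22 + 0.21×15 = 33.8700
Highest R₀: strategy C with 33.8700.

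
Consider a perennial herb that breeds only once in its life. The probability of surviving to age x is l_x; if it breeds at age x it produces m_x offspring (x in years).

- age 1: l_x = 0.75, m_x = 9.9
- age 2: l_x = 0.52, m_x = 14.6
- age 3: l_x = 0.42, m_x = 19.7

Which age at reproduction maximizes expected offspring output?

3

Expected offspring if breeding at age x = l_x × m_x:
  age 1: 0.75 × 9.9 = 7.425
  age 2: 0.52 × 14.6 = 7.592
  age 3: 0.42 × 19.7 = 8.274
Maximum at age 3 (8.274).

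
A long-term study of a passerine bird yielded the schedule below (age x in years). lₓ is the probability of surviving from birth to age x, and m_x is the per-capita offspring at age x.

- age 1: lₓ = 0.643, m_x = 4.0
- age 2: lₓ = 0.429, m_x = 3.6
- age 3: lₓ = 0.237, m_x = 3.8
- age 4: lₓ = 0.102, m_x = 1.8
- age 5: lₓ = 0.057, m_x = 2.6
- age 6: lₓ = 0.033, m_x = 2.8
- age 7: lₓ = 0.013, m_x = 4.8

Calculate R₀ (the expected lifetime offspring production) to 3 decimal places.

5.504

R₀ = Σ lₓ m_x:
  age 1: 0.643 × 4.0 = 2.5720
  age 2: 0.429 × 3.6 = 1.5444
  age 3: 0.237 × 3.8 = 0.9006
  age 4: 0.102 × 1.8 = 0.1836
  age 5: 0.057 × 2.6 = 0.1482
  age 6: 0.033 × 2.8 = 0.0924
  age 7: 0.013 × 4.8 = 0.0624
R₀ = 2.5720 + 1.5444 + 0.9006 + 0.1836 + 0.1482 + 0.0924 + 0.0624 = 5.5036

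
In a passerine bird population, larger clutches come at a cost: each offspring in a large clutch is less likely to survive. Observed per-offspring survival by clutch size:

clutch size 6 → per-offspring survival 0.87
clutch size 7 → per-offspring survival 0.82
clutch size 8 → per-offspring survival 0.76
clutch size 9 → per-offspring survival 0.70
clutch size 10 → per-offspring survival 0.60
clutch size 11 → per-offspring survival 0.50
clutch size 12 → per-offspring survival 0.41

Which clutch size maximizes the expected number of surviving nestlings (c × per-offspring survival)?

9

Expected surviving nestlings = c × s(c):
  c=6: 6 × 0.87 = 5.220
  c=7: 7 × 0.82 = 5.740
  c=8: 8 × 0.76 = 6.080
  c=9: 9 × 0.70 = 6.300
  c=10: 10 × 0.60 = 6.000
  c=11: 11 × 0.50 = 5.500
  c=12: 12 × 0.41 = 4.920
Maximum at c = 9 (6.300 surviving nestlings).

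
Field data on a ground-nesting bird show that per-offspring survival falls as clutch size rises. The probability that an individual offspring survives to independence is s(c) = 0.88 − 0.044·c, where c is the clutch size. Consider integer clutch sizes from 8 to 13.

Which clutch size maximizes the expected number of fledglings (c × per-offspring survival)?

Expected fledglings = c × s(c):
  c=8: 8 × 0.528 = 4.224
  c=9: 9 × 0.484 = 4.356
  c=10: 10 × 0.440 = 4.400
  c=11: 11 × 0.396 = 4.356
  c=12: 12 × 0.352 = 4.224
  c=13: 13 × 0.308 = 4.004
Maximum at c = 10 (4.400 fledglings).

10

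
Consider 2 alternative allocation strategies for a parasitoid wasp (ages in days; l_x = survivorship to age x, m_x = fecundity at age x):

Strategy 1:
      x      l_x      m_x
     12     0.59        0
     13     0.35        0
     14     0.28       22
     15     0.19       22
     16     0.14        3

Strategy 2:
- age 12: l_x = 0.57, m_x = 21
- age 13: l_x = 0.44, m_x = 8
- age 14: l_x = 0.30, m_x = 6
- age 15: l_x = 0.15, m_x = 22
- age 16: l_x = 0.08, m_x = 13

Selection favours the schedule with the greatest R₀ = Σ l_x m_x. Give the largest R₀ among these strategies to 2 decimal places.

Strategy 1: R₀ = 0.59×0 + 0.35×0 + 0.28×22 + 0.19×22 + 0.14×3 = 10.7600
Strategy 2: R₀ = 0.57×21 + 0.44×8 + 0.30×6 + 0.15×22 + 0.08×13 = 21.6300
Highest R₀: strategy 2 with 21.6300.

21.63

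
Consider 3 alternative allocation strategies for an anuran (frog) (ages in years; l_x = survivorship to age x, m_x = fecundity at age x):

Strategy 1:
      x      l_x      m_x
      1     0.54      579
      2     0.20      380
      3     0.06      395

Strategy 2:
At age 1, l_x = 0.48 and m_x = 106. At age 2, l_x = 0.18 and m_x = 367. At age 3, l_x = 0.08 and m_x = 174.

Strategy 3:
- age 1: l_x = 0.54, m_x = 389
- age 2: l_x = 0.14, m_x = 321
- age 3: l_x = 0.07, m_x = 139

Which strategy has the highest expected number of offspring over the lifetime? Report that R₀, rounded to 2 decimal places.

Strategy 1: R₀ = 0.54×579 + 0.20×380 + 0.06×395 = 412.3600
Strategy 2: R₀ = 0.48×106 + 0.18×367 + 0.08×174 = 130.8600
Strategy 3: R₀ = 0.54×389 + 0.14×321 + 0.07×139 = 264.7300
Highest R₀: strategy 1 with 412.3600.

412.36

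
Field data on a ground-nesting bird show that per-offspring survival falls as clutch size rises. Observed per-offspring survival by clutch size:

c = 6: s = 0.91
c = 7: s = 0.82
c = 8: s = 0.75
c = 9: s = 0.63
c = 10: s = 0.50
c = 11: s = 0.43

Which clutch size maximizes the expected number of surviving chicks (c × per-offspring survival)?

8

Expected surviving chicks = c × s(c):
  c=6: 6 × 0.91 = 5.460
  c=7: 7 × 0.82 = 5.740
  c=8: 8 × 0.75 = 6.000
  c=9: 9 × 0.63 = 5.670
  c=10: 10 × 0.50 = 5.000
  c=11: 11 × 0.43 = 4.730
Maximum at c = 8 (6.000 surviving chicks).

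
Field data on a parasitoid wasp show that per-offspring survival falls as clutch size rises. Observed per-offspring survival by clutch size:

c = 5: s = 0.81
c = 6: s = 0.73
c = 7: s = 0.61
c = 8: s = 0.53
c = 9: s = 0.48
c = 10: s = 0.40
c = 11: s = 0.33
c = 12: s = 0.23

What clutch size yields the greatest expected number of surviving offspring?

Expected surviving offspring = c × s(c):
  c=5: 5 × 0.81 = 4.050
  c=6: 6 × 0.73 = 4.380
  c=7: 7 × 0.61 = 4.270
  c=8: 8 × 0.53 = 4.240
  c=9: 9 × 0.48 = 4.320
  c=10: 10 × 0.40 = 4.000
  c=11: 11 × 0.33 = 3.630
  c=12: 12 × 0.23 = 2.760
Maximum at c = 6 (4.380 surviving offspring).

6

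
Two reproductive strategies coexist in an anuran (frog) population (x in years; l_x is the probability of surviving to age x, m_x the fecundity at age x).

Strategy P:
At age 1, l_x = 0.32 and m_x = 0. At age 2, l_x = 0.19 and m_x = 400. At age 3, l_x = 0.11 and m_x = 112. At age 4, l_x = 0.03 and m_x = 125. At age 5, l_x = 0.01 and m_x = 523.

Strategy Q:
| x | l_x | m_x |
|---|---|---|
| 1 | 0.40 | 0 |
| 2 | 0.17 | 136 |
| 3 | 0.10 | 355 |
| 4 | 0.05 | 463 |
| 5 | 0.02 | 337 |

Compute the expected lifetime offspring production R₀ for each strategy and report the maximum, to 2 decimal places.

97.30

Strategy P: R₀ = 0.32×0 + 0.19×400 + 0.11×112 + 0.03×125 + 0.01×523 = 97.3000
Strategy Q: R₀ = 0.40×0 + 0.17×136 + 0.10×355 + 0.05×463 + 0.02×337 = 88.5100
Highest R₀: strategy P with 97.3000.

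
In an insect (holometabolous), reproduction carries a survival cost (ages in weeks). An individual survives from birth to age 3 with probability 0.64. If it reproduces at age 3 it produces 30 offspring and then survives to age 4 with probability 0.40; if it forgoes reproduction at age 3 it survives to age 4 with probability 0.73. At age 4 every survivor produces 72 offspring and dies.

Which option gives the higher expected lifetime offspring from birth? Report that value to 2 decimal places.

breed at age 3: R₀ = 0.64 × (30 + 0.40 × 72) = 0.64 × 58.8000 = 37.6320
delay to age 4: R₀ = 0.64 × (0.73 × 72) = 0.64 × 52.5600 = 33.6384
Higher: breed at age 3 (37.6320).

37.63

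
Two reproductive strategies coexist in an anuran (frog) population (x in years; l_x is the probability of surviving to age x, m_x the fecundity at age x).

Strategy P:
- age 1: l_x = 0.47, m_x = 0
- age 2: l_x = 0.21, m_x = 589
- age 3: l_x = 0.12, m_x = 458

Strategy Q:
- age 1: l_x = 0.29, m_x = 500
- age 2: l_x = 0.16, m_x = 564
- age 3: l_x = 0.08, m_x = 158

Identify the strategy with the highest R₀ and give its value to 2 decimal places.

247.88

Strategy P: R₀ = 0.47×0 + 0.21×589 + 0.12×458 = 178.6500
Strategy Q: R₀ = 0.29×500 + 0.16×564 + 0.08×158 = 247.8800
Highest R₀: strategy Q with 247.8800.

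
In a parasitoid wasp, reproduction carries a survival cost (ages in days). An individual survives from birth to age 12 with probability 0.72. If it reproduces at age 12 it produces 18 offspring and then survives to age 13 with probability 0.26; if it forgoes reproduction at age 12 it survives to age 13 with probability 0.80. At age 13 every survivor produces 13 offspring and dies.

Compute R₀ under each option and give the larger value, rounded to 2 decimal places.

15.39

breed at age 12: R₀ = 0.72 × (18 + 0.26 × 13) = 0.72 × 21.3800 = 15.3936
delay to age 13: R₀ = 0.72 × (0.80 × 13) = 0.72 × 10.4000 = 7.4880
Higher: breed at age 12 (15.3936).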